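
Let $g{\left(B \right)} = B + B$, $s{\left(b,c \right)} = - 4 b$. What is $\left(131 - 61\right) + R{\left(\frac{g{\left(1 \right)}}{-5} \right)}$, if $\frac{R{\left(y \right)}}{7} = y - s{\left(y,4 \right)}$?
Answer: $56$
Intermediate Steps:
$g{\left(B \right)} = 2 B$
$R{\left(y \right)} = 35 y$ ($R{\left(y \right)} = 7 \left(y - - 4 y\right) = 7 \left(y + 4 y\right) = 7 \cdot 5 y = 35 y$)
$\left(131 - 61\right) + R{\left(\frac{g{\left(1 \right)}}{-5} \right)} = \left(131 - 61\right) + 35 \frac{2 \cdot 1}{-5} = 70 + 35 \cdot 2 \left(- \frac{1}{5}\right) = 70 + 35 \left(- \frac{2}{5}\right) = 70 - 14 = 56$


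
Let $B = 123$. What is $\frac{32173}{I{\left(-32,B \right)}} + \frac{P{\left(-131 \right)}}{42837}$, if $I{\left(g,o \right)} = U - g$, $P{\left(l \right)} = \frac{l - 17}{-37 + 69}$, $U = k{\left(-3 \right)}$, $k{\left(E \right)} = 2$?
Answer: $\frac{5512778575}{5825832} \approx 946.26$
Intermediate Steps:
$U = 2$
$P{\left(l \right)} = - \frac{17}{32} + \frac{l}{32}$ ($P{\left(l \right)} = \frac{-17 + l}{32} = \left(-17 + l\right) \frac{1}{32} = - \frac{17}{32} + \frac{l}{32}$)
$I{\left(g,o \right)} = 2 - g$
$\frac{32173}{I{\left(-32,B \right)}} + \frac{P{\left(-131 \right)}}{42837} = \frac{32173}{2 - -32} + \frac{- \frac{17}{32} + \frac{1}{32} \left(-131\right)}{42837} = \frac{32173}{2 + 32} + \left(- \frac{17}{32} - \frac{131}{32}\right) \frac{1}{42837} = \frac{32173}{34} - \frac{37}{342696} = \frac{5512778575}{5825832}$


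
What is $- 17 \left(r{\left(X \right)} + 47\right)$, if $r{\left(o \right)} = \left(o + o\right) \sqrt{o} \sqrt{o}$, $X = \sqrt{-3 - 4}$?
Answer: $-561$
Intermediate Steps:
$X = i \sqrt{7}$ ($X = \sqrt{-7} = i \sqrt{7} \approx 2.6458 i$)
$r{\left(o \right)} = 2 o^{2}$ ($r{\left(o \right)} = 2 o \sqrt{o} \sqrt{o} = 2 o^{\frac{3}{2}} \sqrt{o} = 2 o^{2}$)
$- 17 \left(r{\left(X \right)} + 47\right) = - 17 \left(2 \left(i \sqrt{7}\right)^{2} + 47\right) = - 17 \left(2 \left(-7\right) + 47\right) = - 17 \left(-14 + 47\right) = \left(-17\right) 33 = -561$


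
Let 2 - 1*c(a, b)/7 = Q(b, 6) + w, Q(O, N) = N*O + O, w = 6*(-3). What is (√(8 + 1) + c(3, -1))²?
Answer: 36864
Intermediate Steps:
w = -18
Q(O, N) = O + N*O
c(a, b) = 140 - 49*b (c(a, b) = 14 - 7*(b*(1 + 6) - 18) = 14 - 7*(b*7 - 18) = 14 - 7*(7*b - 18) = 14 - 7*(-18 + 7*b) = 14 + (126 - 49*b) = 140 - 49*b)
(√(8 + 1) + c(3, -1))² = (√(8 + 1) + (140 - 49*(-1)))² = (√9 + (140 + 49))² = (3 + 189)² = 192² = 36864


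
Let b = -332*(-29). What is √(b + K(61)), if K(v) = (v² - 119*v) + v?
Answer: √6151 ≈ 78.428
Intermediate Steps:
b = 9628
K(v) = v² - 118*v
√(b + K(61)) = √(9628 + 61*(-118 + 61)) = √(9628 + 61*(-57)) = √(9628 - 3477) = √6151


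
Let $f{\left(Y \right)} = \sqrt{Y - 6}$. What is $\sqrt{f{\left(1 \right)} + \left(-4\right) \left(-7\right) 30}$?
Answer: $\sqrt{840 + i \sqrt{5}} \approx 28.983 + 0.03858 i$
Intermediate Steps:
$f{\left(Y \right)} = \sqrt{-6 + Y}$
$\sqrt{f{\left(1 \right)} + \left(-4\right) \left(-7\right) 30} = \sqrt{\sqrt{-6 + 1} + \left(-4\right) \left(-7\right) 30} = \sqrt{\sqrt{-5} + 28 \cdot 30} = \sqrt{i \sqrt{5} + 840} = \sqrt{840 + i \sqrt{5}}$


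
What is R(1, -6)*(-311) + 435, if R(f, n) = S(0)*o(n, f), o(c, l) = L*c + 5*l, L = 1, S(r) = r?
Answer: 435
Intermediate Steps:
o(c, l) = c + 5*l (o(c, l) = 1*c + 5*l = c + 5*l)
R(f, n) = 0 (R(f, n) = 0*(n + 5*f) = 0)
R(1, -6)*(-311) + 435 = 0*(-311) + 435 = 0 + 435 = 435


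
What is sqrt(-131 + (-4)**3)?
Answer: I*sqrt(195) ≈ 13.964*I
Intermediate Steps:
sqrt(-131 + (-4)**3) = sqrt(-131 - 64) = sqrt(-195) = I*sqrt(195)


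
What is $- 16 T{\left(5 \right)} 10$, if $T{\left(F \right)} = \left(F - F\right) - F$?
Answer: $800$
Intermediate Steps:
$T{\left(F \right)} = - F$ ($T{\left(F \right)} = 0 - F = - F$)
$- 16 T{\left(5 \right)} 10 = - 16 \left(\left(-1\right) 5\right) 10 = \left(-16\right) \left(-5\right) 10 = 80 \cdot 10 = 800$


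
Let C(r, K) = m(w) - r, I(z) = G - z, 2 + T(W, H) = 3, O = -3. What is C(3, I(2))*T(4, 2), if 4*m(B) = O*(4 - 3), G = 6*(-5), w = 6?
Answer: -15/4 ≈ -3.7500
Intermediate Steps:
T(W, H) = 1 (T(W, H) = -2 + 3 = 1)
G = -30
m(B) = -¾ (m(B) = (-3*(4 - 3))/4 = (-3*1)/4 = (¼)*(-3) = -¾)
I(z) = -30 - z
C(r, K) = -¾ - r
C(3, I(2))*T(4, 2) = (-¾ - 1*3)*1 = (-¾ - 3)*1 = -15/4*1 = -15/4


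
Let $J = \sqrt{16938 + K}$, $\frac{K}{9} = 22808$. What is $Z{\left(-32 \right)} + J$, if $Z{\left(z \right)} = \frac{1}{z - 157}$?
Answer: $- \frac{1}{189} + 3 \sqrt{24690} \approx 471.39$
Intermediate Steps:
$K = 205272$ ($K = 9 \cdot 22808 = 205272$)
$Z{\left(z \right)} = \frac{1}{-157 + z}$
$J = 3 \sqrt{24690}$ ($J = \sqrt{16938 + 205272} = \sqrt{222210} = 3 \sqrt{24690} \approx 471.39$)
$Z{\left(-32 \right)} + J = \frac{1}{-157 - 32} + 3 \sqrt{24690} = \frac{1}{-189} + 3 \sqrt{24690} = - \frac{1}{189} + 3 \sqrt{24690}$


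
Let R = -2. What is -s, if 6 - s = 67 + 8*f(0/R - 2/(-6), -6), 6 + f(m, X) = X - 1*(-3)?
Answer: -11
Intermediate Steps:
f(m, X) = -3 + X (f(m, X) = -6 + (X - 1*(-3)) = -6 + (X + 3) = -6 + (3 + X) = -3 + X)
s = 11 (s = 6 - (67 + 8*(-3 - 6)) = 6 - (67 + 8*(-9)) = 6 - (67 - 72) = 6 - 1*(-5) = 6 + 5 = 11)
-s = -1*11 = -11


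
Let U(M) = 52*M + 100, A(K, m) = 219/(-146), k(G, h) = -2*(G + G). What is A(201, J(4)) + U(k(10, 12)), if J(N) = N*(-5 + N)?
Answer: -3963/2 ≈ -1981.5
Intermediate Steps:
k(G, h) = -4*G
A(K, m) = -3/2 (A(K, m) = 219*(-1/146) = -3/2)
U(M) = 100 + 52*M
A(201, J(4)) + U(k(10, 12)) = -3/2 + (100 + 52*(-4*10)) = -3/2 + (100 + 52*(-40)) = -3/2 + (100 - 2080) = -3/2 - 1980 = -3963/2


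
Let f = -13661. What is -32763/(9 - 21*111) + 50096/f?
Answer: 110417477/10573614 ≈ 10.443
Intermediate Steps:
-32763/(9 - 21*111) + 50096/f = -32763/(9 - 21*111) + 50096/(-13661) = -32763/(9 - 2331) + 50096*(-1/13661) = -32763/(-2322) - 50096/13661 = -32763*(-1/2322) - 50096/13661 = 10921/774 - 50096/13661 = 110417477/10573614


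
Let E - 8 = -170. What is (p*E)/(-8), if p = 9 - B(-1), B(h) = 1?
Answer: 162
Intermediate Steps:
p = 8 (p = 9 - 1*1 = 9 - 1 = 8)
E = -162 (E = 8 - 170 = -162)
(p*E)/(-8) = (8*(-162))/(-8) = -1296*(-1/8) = 162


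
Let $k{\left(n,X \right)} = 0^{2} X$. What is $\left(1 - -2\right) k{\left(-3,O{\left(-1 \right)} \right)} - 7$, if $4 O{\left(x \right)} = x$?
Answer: $-7$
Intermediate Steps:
$O{\left(x \right)} = \frac{x}{4}$
$k{\left(n,X \right)} = 0$ ($k{\left(n,X \right)} = 0 X = 0$)
$\left(1 - -2\right) k{\left(-3,O{\left(-1 \right)} \right)} - 7 = \left(1 - -2\right) 0 - 7 = \left(1 + 2\right) 0 - 7 = 3 \cdot 0 - 7 = 0 - 7 = -7$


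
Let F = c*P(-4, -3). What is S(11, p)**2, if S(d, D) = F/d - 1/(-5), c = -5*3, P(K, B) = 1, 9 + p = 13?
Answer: 4096/3025 ≈ 1.3540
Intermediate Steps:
p = 4 (p = -9 + 13 = 4)
c = -15
F = -15 (F = -15*1 = -15)
S(d, D) = 1/5 - 15/d (S(d, D) = -15/d - 1/(-5) = -15/d - 1*(-1/5) = -15/d + 1/5 = 1/5 - 15/d)
S(11, p)**2 = ((1/5)*(-75 + 11)/11)**2 = ((1/5)*(1/11)*(-64))**2 = (-64/55)**2 = 4096/3025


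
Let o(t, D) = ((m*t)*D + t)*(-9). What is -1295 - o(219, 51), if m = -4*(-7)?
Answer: 2815264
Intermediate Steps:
m = 28
o(t, D) = -9*t - 252*D*t (o(t, D) = ((28*t)*D + t)*(-9) = (28*D*t + t)*(-9) = (t + 28*D*t)*(-9) = -9*t - 252*D*t)
-1295 - o(219, 51) = -1295 - (-9)*219*(1 + 28*51) = -1295 - (-9)*219*(1 + 1428) = -1295 - (-9)*219*1429 = -1295 - 1*(-2816559) = -1295 + 2816559 = 2815264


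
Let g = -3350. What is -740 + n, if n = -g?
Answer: 2610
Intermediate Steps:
n = 3350 (n = -1*(-3350) = 3350)
-740 + n = -740 + 3350 = 2610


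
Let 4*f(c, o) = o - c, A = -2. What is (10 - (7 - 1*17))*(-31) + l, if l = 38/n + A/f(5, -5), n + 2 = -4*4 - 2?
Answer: -6211/10 ≈ -621.10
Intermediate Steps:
f(c, o) = -c/4 + o/4 (f(c, o) = (o - c)/4 = -c/4 + o/4)
n = -20 (n = -2 + (-4*4 - 2) = -2 + (-16 - 2) = -2 - 18 = -20)
l = -11/10 (l = 38/(-20) - 2/(-¼*5 + (¼)*(-5)) = 38*(-1/20) - 2/(-5/4 - 5/4) = -19/10 - 2/(-5/2) = -19/10 - 2*(-⅖) = -19/10 + ⅘ = -11/10 ≈ -1.1000)
(10 - (7 - 1*17))*(-31) + l = (10 - (7 - 1*17))*(-31) - 11/10 = (10 - (7 - 17))*(-31) - 11/10 = (10 - 1*(-10))*(-31) - 11/10 = (10 + 10)*(-31) - 11/10 = 20*(-31) - 11/10 = -620 - 11/10 = -6211/10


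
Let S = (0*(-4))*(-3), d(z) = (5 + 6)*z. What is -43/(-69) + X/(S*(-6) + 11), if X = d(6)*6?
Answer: 2527/69 ≈ 36.623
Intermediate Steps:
d(z) = 11*z
S = 0 (S = 0*(-3) = 0)
X = 396 (X = (11*6)*6 = 66*6 = 396)
-43/(-69) + X/(S*(-6) + 11) = -43/(-69) + 396/(0*(-6) + 11) = -43*(-1/69) + 396/(0 + 11) = 43/69 + 396/11 = 43/69 + 396*(1/11) = 43/69 + 36 = 2527/69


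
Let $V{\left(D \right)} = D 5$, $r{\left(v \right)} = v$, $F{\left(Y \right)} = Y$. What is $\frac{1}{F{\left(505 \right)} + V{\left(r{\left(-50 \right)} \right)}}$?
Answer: $\frac{1}{255} \approx 0.0039216$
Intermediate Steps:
$V{\left(D \right)} = 5 D$
$\frac{1}{F{\left(505 \right)} + V{\left(r{\left(-50 \right)} \right)}} = \frac{1}{505 + 5 \left(-50\right)} = \frac{1}{505 - 250} = \frac{1}{255}$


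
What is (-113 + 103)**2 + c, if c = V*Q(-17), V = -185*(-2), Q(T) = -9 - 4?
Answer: -4710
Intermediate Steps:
Q(T) = -13
V = 370
c = -4810 (c = 370*(-13) = -4810)
(-113 + 103)**2 + c = (-113 + 103)**2 - 4810 = (-10)**2 - 4810 = 100 - 4810 = -4710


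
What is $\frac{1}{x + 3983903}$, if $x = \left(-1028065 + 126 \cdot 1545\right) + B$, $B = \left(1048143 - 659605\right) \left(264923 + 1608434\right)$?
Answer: $\frac{1}{727873532574} \approx 1.3739 \cdot 10^{-12}$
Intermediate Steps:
$B = 727870382066$ ($B = 388538 \cdot 1873357 = 727870382066$)
$x = 727869548671$ ($x = \left(-1028065 + 126 \cdot 1545\right) + 727870382066 = \left(-1028065 + 194670\right) + 727870382066 = -833395 + 727870382066 = 727869548671$)
$\frac{1}{x + 3983903} = \frac{1}{727869548671 + 3983903} = \frac{1}{727873532574}$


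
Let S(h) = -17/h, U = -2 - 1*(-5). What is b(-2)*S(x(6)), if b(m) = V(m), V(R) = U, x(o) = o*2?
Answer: -17/4 ≈ -4.2500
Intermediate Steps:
U = 3 (U = -2 + 5 = 3)
x(o) = 2*o
V(R) = 3
b(m) = 3
b(-2)*S(x(6)) = 3*(-17/(2*6)) = 3*(-17/12) = -17/4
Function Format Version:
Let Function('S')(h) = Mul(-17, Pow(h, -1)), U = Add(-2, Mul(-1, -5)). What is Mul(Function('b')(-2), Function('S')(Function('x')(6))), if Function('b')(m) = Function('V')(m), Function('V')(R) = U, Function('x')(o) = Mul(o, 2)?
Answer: Rational(-17, 4) ≈ -4.2500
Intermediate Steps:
U = 3 (U = Add(-2, 5) = 3)
Function('x')(o) = Mul(2, o)
Function('V')(R) = 3
Function('b')(m) = 3
Mul(Function('b')(-2), Function('S')(Function('x')(6))) = Mul(3, Mul(-17, Pow(Mul(2, 6), -1))) = Mul(3, Mul(-17, Pow(12, -1))) = Mul(3, Mul(-17, Rational(1, 12))) = Mul(3, Rational(-17, 12)) = Rational(-17, 4)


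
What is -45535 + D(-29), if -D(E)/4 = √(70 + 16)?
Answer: -45535 - 4*√86 ≈ -45572.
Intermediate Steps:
D(E) = -4*√86 (D(E) = -4*√(70 + 16) = -4*√86)
-45535 + D(-29) = -45535 - 4*√86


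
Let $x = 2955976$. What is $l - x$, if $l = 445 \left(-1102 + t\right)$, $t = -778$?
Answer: $-3792576$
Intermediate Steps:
$l = -836600$ ($l = 445 \left(-1102 - 778\right) = 445 \left(-1880\right) = -836600$)
$l - x = -836600 - 2955976 = -3792576$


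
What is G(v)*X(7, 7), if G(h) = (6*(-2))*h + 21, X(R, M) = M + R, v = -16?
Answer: 2982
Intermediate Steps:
G(h) = 21 - 12*h (G(h) = -12*h + 21 = 21 - 12*h)
G(v)*X(7, 7) = (21 - 12*(-16))*(7 + 7) = (21 + 192)*14 = 213*14 = 2982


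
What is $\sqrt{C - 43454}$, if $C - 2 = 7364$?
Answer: $2 i \sqrt{9022} \approx 189.97 i$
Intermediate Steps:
$C = 7366$ ($C = 2 + 7364 = 7366$)
$\sqrt{C - 43454} = \sqrt{7366 - 43454} = \sqrt{-36088} = 2 i \sqrt{9022}$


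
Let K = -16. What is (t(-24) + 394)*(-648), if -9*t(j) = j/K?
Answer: -255204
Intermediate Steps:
t(j) = j/144 (t(j) = -j/(9*(-16)) = -j*(-1)/(9*16) = -(-1)*j/144 = j/144)
(t(-24) + 394)*(-648) = ((1/144)*(-24) + 394)*(-648) = (-⅙ + 394)*(-648) = (2363/6)*(-648) = -255204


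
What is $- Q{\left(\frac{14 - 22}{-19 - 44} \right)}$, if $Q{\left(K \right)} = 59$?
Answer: $-59$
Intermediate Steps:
$- Q{\left(\frac{14 - 22}{-19 - 44} \right)} = \left(-1\right) 59 = -59$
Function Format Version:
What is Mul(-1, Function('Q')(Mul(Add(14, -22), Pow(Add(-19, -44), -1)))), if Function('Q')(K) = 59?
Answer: -59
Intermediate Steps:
Mul(-1, Function('Q')(Mul(Add(14, -22), Pow(Add(-19, -44), -1)))) = Mul(-1, 59) = -59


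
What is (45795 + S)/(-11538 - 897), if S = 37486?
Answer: -83281/12435 ≈ -6.6973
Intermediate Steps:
(45795 + S)/(-11538 - 897) = (45795 + 37486)/(-11538 - 897) = 83281/(-12435) = 83281*(-1/12435) = -83281/12435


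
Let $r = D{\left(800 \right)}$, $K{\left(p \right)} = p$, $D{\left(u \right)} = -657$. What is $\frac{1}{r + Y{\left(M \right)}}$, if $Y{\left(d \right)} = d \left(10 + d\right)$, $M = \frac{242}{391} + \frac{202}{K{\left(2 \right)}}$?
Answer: $\frac{152881}{1633624502} \approx 9.3584 \cdot 10^{-5}$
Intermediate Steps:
$r = -657$
$M = \frac{39733}{391}$ ($M = \frac{242}{391} + \frac{202}{2} = 242 \cdot \frac{1}{391} + 202 \cdot \frac{1}{2} = \frac{242}{391} + 101 = \frac{39733}{391} \approx 101.62$)
$\frac{1}{r + Y{\left(M \right)}} = \frac{1}{-657 + \frac{39733 \left(10 + \frac{39733}{391}\right)}{391}} = \frac{1}{-657 + \frac{39733}{391} \cdot \frac{43643}{391}} = \frac{1}{-657 + \frac{1734067319}{152881}} = \frac{1}{\frac{1633624502}{152881}} = \frac{152881}{1633624502}$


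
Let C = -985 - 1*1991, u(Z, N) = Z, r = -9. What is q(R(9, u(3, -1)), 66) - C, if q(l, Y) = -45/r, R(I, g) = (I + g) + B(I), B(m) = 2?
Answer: 2981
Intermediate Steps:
R(I, g) = 2 + I + g (R(I, g) = (I + g) + 2 = 2 + I + g)
C = -2976 (C = -985 - 1991 = -2976)
q(l, Y) = 5 (q(l, Y) = -45/(-9) = -45*(-1/9) = 5)
q(R(9, u(3, -1)), 66) - C = 5 - 1*(-2976) = 5 + 2976 = 2981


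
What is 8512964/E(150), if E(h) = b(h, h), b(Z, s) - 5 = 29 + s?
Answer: 2128241/46 ≈ 46266.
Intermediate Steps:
b(Z, s) = 34 + s (b(Z, s) = 5 + (29 + s) = 34 + s)
E(h) = 34 + h
8512964/E(150) = 8512964/(34 + 150) = 8512964/184 = 8512964*(1/184) = 2128241/46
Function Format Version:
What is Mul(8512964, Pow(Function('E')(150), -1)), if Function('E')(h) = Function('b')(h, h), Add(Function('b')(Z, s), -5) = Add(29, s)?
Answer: Rational(2128241, 46) ≈ 46266.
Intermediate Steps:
Function('b')(Z, s) = Add(34, s) (Function('b')(Z, s) = Add(5, Add(29, s)) = Add(34, s))
Function('E')(h) = Add(34, h)
Mul(8512964, Pow(Function('E')(150), -1)) = Mul(8512964, Pow(Add(34, 150), -1)) = Mul(8512964, Pow(184, -1)) = Mul(8512964, Rational(1, 184)) = Rational(2128241, 46)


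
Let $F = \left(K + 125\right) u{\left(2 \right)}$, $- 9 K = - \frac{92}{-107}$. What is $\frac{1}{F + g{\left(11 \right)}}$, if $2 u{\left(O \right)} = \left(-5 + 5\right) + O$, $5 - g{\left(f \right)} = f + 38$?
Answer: $\frac{963}{77911} \approx 0.01236$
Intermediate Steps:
$g{\left(f \right)} = -33 - f$ ($g{\left(f \right)} = 5 - \left(f + 38\right) = 5 - \left(38 + f\right) = -33 - f$)
$K = - \frac{92}{963}$ ($K = - \frac{\left(-92\right) \frac{1}{-107}}{9} = - \frac{\left(-92\right) \left(- \frac{1}{107}\right)}{9} = \left(- \frac{1}{9}\right) \frac{92}{107} = - \frac{92}{963} \approx -0.095535$)
$u{\left(O \right)} = \frac{O}{2}$ ($u{\left(O \right)} = \frac{\left(-5 + 5\right) + O}{2} = \frac{0 + O}{2} = \frac{O}{2}$)
$F = \frac{120283}{963}$ ($F = \left(- \frac{92}{963} + 125\right) \frac{1}{2} \cdot 2 = \frac{120283}{963} \cdot 1 = \frac{120283}{963} \approx 124.9$)
$\frac{1}{F + g{\left(11 \right)}} = \frac{1}{\frac{120283}{963} - 44} = \frac{1}{\frac{77911}{963}} = \frac{963}{77911}$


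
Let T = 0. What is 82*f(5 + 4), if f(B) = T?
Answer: 0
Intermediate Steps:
f(B) = 0
82*f(5 + 4) = 82*0 = 0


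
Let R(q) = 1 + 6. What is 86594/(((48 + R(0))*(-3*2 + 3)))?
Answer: -86594/165 ≈ -524.81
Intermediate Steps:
R(q) = 7
86594/(((48 + R(0))*(-3*2 + 3))) = 86594/(((48 + 7)*(-3*2 + 3))) = 86594/((55*(-6 + 3))) = 86594/((55*(-3))) = 86594/(-165) = 86594*(-1/165) = -86594/165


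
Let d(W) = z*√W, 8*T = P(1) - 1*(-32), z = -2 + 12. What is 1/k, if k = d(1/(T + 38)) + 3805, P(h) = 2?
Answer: 13/49485 ≈ 0.00026271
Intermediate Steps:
z = 10
T = 17/4 (T = (2 - 1*(-32))/8 = (2 + 32)/8 = (⅛)*34 = 17/4 ≈ 4.2500)
d(W) = 10*√W
k = 49485/13 (k = 10*√(1/(17/4 + 38)) + 3805 = 10*√(1/(169/4)) + 3805 = 10*√(4/169) + 3805 = 10*(2/13) + 3805 = 20/13 + 3805 = 49485/13 ≈ 3806.5)
1/k = 1/(49485/13) = 13/49485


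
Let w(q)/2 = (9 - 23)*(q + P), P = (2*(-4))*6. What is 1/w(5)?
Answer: 1/1204 ≈ 0.00083056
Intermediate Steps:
P = -48 (P = -8*6 = -48)
w(q) = 1344 - 28*q (w(q) = 2*((9 - 23)*(q - 48)) = 2*(-14*(-48 + q)) = 2*(672 - 14*q) = 1344 - 28*q)
1/w(5) = 1/(1344 - 28*5) = 1/(1344 - 140) = 1/1204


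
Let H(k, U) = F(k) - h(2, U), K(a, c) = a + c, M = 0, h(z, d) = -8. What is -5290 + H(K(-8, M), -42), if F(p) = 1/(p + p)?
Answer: -84513/16 ≈ -5282.1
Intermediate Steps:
F(p) = 1/(2*p)
H(k, U) = 8 + 1/(2*k) (H(k, U) = 1/(2*k) - 1*(-8) = 1/(2*k) + 8 = 8 + 1/(2*k))
-5290 + H(K(-8, M), -42) = -5290 + (8 + 1/(2*(-8 + 0))) = -5290 + (8 + (1/2)/(-8)) = -5290 + (8 + (1/2)*(-1/8)) = -5290 + (8 - 1/16) = -5290 + 127/16 = -84513/16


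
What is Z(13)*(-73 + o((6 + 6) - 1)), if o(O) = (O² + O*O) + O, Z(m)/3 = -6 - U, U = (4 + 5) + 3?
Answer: -9720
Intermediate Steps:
U = 12 (U = 9 + 3 = 12)
Z(m) = -54 (Z(m) = 3*(-6 - 1*12) = 3*(-6 - 12) = 3*(-18) = -54)
o(O) = O + 2*O² (o(O) = (O² + O²) + O = 2*O² + O = O + 2*O²)
Z(13)*(-73 + o((6 + 6) - 1)) = -54*(-73 + ((6 + 6) - 1)*(1 + 2*((6 + 6) - 1))) = -54*(-73 + (12 - 1)*(1 + 2*(12 - 1))) = -54*(-73 + 11*(1 + 2*11)) = -54*(-73 + 11*(1 + 22)) = -54*(-73 + 11*23) = -54*(-73 + 253) = -54*180 = -9720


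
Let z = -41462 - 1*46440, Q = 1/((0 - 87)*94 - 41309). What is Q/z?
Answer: 1/4350006274 ≈ 2.2988e-10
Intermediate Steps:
Q = -1/49487 (Q = 1/(-87*94 - 41309) = 1/(-8178 - 41309) = 1/(-49487) = -1/49487 ≈ -2.0207e-5)
z = -87902 (z = -41462 - 46440 = -87902)
Q/z = -1/49487/(-87902) = -1/49487*(-1/87902) = 1/4350006274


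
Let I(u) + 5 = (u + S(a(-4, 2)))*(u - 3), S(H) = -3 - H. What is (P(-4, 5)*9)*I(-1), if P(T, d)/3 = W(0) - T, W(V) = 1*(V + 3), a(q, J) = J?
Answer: 3591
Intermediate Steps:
W(V) = 3 + V (W(V) = 1*(3 + V) = 3 + V)
I(u) = -5 + (-5 + u)*(-3 + u) (I(u) = -5 + (u + (-3 - 1*2))*(u - 3) = -5 + (u + (-3 - 2))*(-3 + u) = -5 + (u - 5)*(-3 + u) = -5 + (-5 + u)*(-3 + u))
P(T, d) = 9 - 3*T (P(T, d) = 3*((3 + 0) - T) = 3*(3 - T) = 9 - 3*T)
(P(-4, 5)*9)*I(-1) = ((9 - 3*(-4))*9)*(10 + (-1)**2 - 8*(-1)) = ((9 + 12)*9)*(10 + 1 + 8) = (21*9)*19 = 189*19 = 3591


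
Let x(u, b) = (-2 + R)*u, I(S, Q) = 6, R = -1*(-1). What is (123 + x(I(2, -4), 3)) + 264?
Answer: 381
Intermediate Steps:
R = 1
x(u, b) = -u (x(u, b) = (-2 + 1)*u = -u)
(123 + x(I(2, -4), 3)) + 264 = (123 - 1*6) + 264 = (123 - 6) + 264 = 117 + 264 = 381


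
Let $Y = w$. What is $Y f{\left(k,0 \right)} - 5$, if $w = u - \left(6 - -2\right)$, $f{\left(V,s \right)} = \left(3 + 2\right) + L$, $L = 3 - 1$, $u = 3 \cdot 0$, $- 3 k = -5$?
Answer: $-61$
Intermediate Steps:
$k = \frac{5}{3}$ ($k = \left(- \frac{1}{3}\right) \left(-5\right) = \frac{5}{3} \approx 1.6667$)
$u = 0$
$L = 2$ ($L = 3 - 1 = 2$)
$f{\left(V,s \right)} = 7$ ($f{\left(V,s \right)} = \left(3 + 2\right) + 2 = 5 + 2 = 7$)
$w = -8$ ($w = 0 - \left(6 - -2\right) = 0 - \left(6 + 2\right) = 0 - 8 = -8$)
$Y = -8$
$Y f{\left(k,0 \right)} - 5 = \left(-8\right) 7 - 5 = -56 - 5 = -61$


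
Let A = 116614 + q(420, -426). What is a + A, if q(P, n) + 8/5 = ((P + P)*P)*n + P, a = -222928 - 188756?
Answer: -752937258/5 ≈ -1.5059e+8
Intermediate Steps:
a = -411684
q(P, n) = -8/5 + P + 2*n*P² (q(P, n) = -8/5 + (((P + P)*P)*n + P) = -8/5 + (((2*P)*P)*n + P) = -8/5 + ((2*P²)*n + P) = -8/5 + (2*n*P² + P) = -8/5 + (P + 2*n*P²) = -8/5 + P + 2*n*P²)
A = -750878838/5 (A = 116614 + (-8/5 + 420 + 2*(-426)*420²) = 116614 + (-8/5 + 420 + 2*(-426)*176400) = 116614 + (-8/5 + 420 - 150292800) = 116614 - 751461908/5 = -750878838/5 ≈ -1.5018e+8)
a + A = -411684 - 750878838/5 = -752937258/5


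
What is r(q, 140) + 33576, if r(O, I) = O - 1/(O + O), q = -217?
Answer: 14477807/434 ≈ 33359.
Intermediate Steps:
r(O, I) = O - 1/(2*O)
r(q, 140) + 33576 = (-217 - ½/(-217)) + 33576 = (-217 - ½*(-1/217)) + 33576 = (-217 + 1/434) + 33576 = -94177/434 + 33576 = 14477807/434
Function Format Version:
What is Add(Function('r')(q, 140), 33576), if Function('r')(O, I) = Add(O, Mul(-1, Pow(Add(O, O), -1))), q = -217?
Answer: Rational(14477807, 434) ≈ 33359.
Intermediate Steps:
Function('r')(O, I) = Add(O, Mul(Rational(-1, 2), Pow(O, -1))) (Function('r')(O, I) = Add(O, Mul(-1, Pow(Mul(2, O), -1))) = Add(O, Mul(-1, Mul(Rational(1, 2), Pow(O, -1)))) = Add(O, Mul(Rational(-1, 2), Pow(O, -1))))
Add(Function('r')(q, 140), 33576) = Add(Add(-217, Mul(Rational(-1, 2), Pow(-217, -1))), 33576) = Add(Add(-217, Mul(Rational(-1, 2), Rational(-1, 217))), 33576) = Add(Add(-217, Rational(1, 434)), 33576) = Add(Rational(-94177, 434), 33576) = Rational(14477807, 434)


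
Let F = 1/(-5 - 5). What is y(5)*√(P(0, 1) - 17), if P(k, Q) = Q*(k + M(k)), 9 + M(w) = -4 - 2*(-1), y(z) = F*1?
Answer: -I*√7/5 ≈ -0.52915*I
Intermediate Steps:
F = -⅒ (F = 1/(-10) = -⅒ ≈ -0.10000)
y(z) = -⅒ (y(z) = -⅒*1 = -⅒)
M(w) = -11 (M(w) = -9 + (-4 - 2*(-1)) = -9 + (-4 + 2) = -9 - 2 = -11)
P(k, Q) = Q*(-11 + k) (P(k, Q) = Q*(k - 11) = Q*(-11 + k))
y(5)*√(P(0, 1) - 17) = -√(1*(-11 + 0) - 17)/10 = -√(1*(-11) - 17)/10 = -√(-11 - 17)/10 = -I*√7/5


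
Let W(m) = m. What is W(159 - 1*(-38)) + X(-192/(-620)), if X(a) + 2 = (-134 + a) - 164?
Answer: -15917/155 ≈ -102.69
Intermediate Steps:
X(a) = -300 + a (X(a) = -2 + ((-134 + a) - 164) = -2 + (-298 + a) = -300 + a)
W(159 - 1*(-38)) + X(-192/(-620)) = (159 - 1*(-38)) + (-300 - 192/(-620)) = (159 + 38) + (-300 - 192*(-1/620)) = 197 + (-300 + 48/155) = 197 - 46452/155 = -15917/155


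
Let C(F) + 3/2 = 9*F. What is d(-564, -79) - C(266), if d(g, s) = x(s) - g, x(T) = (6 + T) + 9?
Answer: -3785/2 ≈ -1892.5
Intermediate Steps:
C(F) = -3/2 + 9*F
x(T) = 15 + T
d(g, s) = 15 + s - g (d(g, s) = (15 + s) - g = 15 + s - g)
d(-564, -79) - C(266) = (15 - 79 - 1*(-564)) - (-3/2 + 9*266) = (15 - 79 + 564) - (-3/2 + 2394) = 500 - 1*4785/2 = 500 - 4785/2 = -3785/2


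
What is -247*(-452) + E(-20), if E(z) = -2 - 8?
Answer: 111634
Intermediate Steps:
E(z) = -10
-247*(-452) + E(-20) = -247*(-452) - 10 = 111644 - 10 = 111634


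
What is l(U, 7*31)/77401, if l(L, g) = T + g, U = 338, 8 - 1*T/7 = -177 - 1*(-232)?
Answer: -112/77401 ≈ -0.0014470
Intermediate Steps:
T = -329 (T = 56 - 7*(-177 - 1*(-232)) = 56 - 7*(-177 + 232) = 56 - 7*55 = 56 - 385 = -329)
l(L, g) = -329 + g
l(U, 7*31)/77401 = (-329 + 7*31)/77401 = (-329 + 217)*(1/77401) = -112*1/77401 = -112/77401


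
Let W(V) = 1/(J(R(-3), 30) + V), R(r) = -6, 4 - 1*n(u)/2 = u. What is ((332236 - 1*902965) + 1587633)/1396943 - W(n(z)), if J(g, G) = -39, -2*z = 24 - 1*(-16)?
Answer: 7755193/12572487 ≈ 0.61684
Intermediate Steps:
z = -20 (z = -(24 - 1*(-16))/2 = -(24 + 16)/2 = -1/2*40 = -20)
n(u) = 8 - 2*u
W(V) = 1/(-39 + V)
((332236 - 1*902965) + 1587633)/1396943 - W(n(z)) = ((332236 - 1*902965) + 1587633)/1396943 - 1/(-39 + (8 - 2*(-20))) = ((332236 - 902965) + 1587633)*(1/1396943) - 1/(-39 + (8 + 40)) = (-570729 + 1587633)*(1/1396943) - 1/(-39 + 48) = 1016904*(1/1396943) - 1/9 = 1016904/1396943 - 1*1/9 = 1016904/1396943 - 1/9 = 7755193/12572487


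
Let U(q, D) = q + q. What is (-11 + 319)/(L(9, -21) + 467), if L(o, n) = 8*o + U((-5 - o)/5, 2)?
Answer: 220/381 ≈ 0.57743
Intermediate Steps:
U(q, D) = 2*q
L(o, n) = -2 + 38*o/5 (L(o, n) = 8*o + 2*((-5 - o)/5) = 8*o + 2*((-5 - o)*(1/5)) = 8*o + 2*(-1 - o/5) = 8*o + (-2 - 2*o/5) = -2 + 38*o/5)
(-11 + 319)/(L(9, -21) + 467) = (-11 + 319)/((-2 + (38/5)*9) + 467) = 308/((-2 + 342/5) + 467) = 308/(332/5 + 467) = 308/(2667/5) = 308*(5/2667) = 220/381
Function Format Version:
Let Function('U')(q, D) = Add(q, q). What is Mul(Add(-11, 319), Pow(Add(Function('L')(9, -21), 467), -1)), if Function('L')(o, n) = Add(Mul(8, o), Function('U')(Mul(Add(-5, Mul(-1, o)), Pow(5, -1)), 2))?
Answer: Rational(220, 381) ≈ 0.57743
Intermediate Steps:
Function('U')(q, D) = Mul(2, q)
Function('L')(o, n) = Add(-2, Mul(Rational(38, 5), o)) (Function('L')(o, n) = Add(Mul(8, o), Mul(2, Mul(Add(-5, Mul(-1, o)), Pow(5, -1)))) = Add(Mul(8, o), Mul(2, Mul(Add(-5, Mul(-1, o)), Rational(1, 5)))) = Add(Mul(8, o), Mul(2, Add(-1, Mul(Rational(-1, 5), o)))) = Add(Mul(8, o), Add(-2, Mul(Rational(-2, 5), o))) = Add(-2, Mul(Rational(38, 5), o)))
Mul(Add(-11, 319), Pow(Add(Function('L')(9, -21), 467), -1)) = Mul(Add(-11, 319), Pow(Add(Add(-2, Mul(Rational(38, 5), 9)), 467), -1)) = Mul(308, Pow(Add(Add(-2, Rational(342, 5)), 467), -1)) = Mul(308, Pow(Add(Rational(332, 5), 467), -1)) = Mul(308, Pow(Rational(2667, 5), -1)) = Mul(308, Rational(5, 2667)) = Rational(220, 381)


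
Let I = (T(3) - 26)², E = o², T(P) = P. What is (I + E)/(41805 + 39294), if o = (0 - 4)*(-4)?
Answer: 785/81099 ≈ 0.0096795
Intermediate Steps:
o = 16 (o = -4*(-4) = 16)
E = 256 (E = 16² = 256)
I = 529 (I = (3 - 26)² = (-23)² = 529)
(I + E)/(41805 + 39294) = (529 + 256)/(41805 + 39294) = 785/81099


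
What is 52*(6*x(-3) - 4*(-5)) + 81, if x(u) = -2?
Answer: 497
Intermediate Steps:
52*(6*x(-3) - 4*(-5)) + 81 = 52*(6*(-2) - 4*(-5)) + 81 = 52*(-12 + 20) + 81 = 52*8 + 81 = 416 + 81 = 497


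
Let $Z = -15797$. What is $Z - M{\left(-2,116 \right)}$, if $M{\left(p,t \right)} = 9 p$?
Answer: $-15779$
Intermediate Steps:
$Z - M{\left(-2,116 \right)} = -15797 - 9 \left(-2\right) = -15797 - -18 = -15797 + 18 = -15779$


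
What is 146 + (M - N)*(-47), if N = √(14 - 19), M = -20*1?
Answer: 1086 + 47*I*√5 ≈ 1086.0 + 105.1*I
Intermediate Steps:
M = -20
N = I*√5 (N = √(-5) = I*√5 ≈ 2.2361*I)
146 + (M - N)*(-47) = 146 + (-20 - I*√5)*(-47) = 146 + (940 + 47*I*√5) = 1086 + 47*I*√5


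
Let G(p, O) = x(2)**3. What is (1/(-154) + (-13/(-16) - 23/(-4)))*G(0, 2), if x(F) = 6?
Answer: 218079/154 ≈ 1416.1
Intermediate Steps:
G(p, O) = 216 (G(p, O) = 6**3 = 216)
(1/(-154) + (-13/(-16) - 23/(-4)))*G(0, 2) = (1/(-154) + (-13/(-16) - 23/(-4)))*216 = (-1/154 + (-13*(-1/16) - 23*(-1/4)))*216 = (-1/154 + (13/16 + 23/4))*216 = (-1/154 + 105/16)*216 = (8077/1232)*216 = 218079/154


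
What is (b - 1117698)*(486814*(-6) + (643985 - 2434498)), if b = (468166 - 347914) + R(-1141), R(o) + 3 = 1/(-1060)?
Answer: 4981340924539577/1060 ≈ 4.6994e+12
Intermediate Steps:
R(o) = -3181/1060 (R(o) = -3 + 1/(-1060) = -3 - 1/1060 = -3181/1060)
b = 127463939/1060 (b = (468166 - 347914) - 3181/1060 = 120252 - 3181/1060 = 127463939/1060 ≈ 1.2025e+5)
(b - 1117698)*(486814*(-6) + (643985 - 2434498)) = (127463939/1060 - 1117698)*(486814*(-6) + (643985 - 2434498)) = -1057295941*(-2920884 - 1790513)/1060 = -1057295941/1060*(-4711397) = 4981340924539577/1060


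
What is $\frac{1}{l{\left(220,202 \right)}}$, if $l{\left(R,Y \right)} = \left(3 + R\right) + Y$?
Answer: $\frac{1}{425} \approx 0.0023529$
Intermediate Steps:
$l{\left(R,Y \right)} = 3 + R + Y$
$\frac{1}{l{\left(220,202 \right)}} = \frac{1}{3 + 220 + 202} = \frac{1}{425}$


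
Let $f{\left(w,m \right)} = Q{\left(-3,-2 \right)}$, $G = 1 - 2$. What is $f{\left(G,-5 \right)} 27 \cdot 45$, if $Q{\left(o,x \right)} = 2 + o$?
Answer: $-1215$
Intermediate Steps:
$G = -1$ ($G = 1 - 2 = -1$)
$f{\left(w,m \right)} = -1$ ($f{\left(w,m \right)} = 2 - 3 = -1$)
$f{\left(G,-5 \right)} 27 \cdot 45 = \left(-1\right) 27 \cdot 45 = \left(-27\right) 45 = -1215$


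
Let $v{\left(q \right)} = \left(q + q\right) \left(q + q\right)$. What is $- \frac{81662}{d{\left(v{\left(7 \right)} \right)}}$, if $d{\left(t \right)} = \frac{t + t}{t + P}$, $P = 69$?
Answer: $- \frac{1545745}{28} \approx -55205.0$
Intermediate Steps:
$v{\left(q \right)} = 4 q^{2}$ ($v{\left(q \right)} = 2 q 2 q = 4 q^{2}$)
$d{\left(t \right)} = \frac{2 t}{69 + t}$ ($d{\left(t \right)} = \frac{t + t}{t + 69} = \frac{2 t}{69 + t}$)
$- \frac{81662}{d{\left(v{\left(7 \right)} \right)}} = - \frac{81662}{2 \cdot 4 \cdot 7^{2} \frac{1}{69 + 4 \cdot 7^{2}}} = - \frac{81662}{2 \cdot 4 \cdot 49 \frac{1}{69 + 4 \cdot 49}} = - \frac{81662}{2 \cdot 196 \frac{1}{69 + 196}} = - \frac{81662}{2 \cdot 196 \cdot \frac{1}{265}} = - \frac{81662}{\frac{392}{265}} = \left(-81662\right) \frac{265}{392} = - \frac{1545745}{28}$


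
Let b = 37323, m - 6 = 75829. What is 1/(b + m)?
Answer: 1/113158 ≈ 8.8372e-6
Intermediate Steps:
m = 75835 (m = 6 + 75829 = 75835)
1/(b + m) = 1/(37323 + 75835) = 1/113158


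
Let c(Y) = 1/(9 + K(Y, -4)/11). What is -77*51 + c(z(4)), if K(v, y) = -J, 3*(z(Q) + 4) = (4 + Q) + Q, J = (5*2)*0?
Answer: -35342/9 ≈ -3926.9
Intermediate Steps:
J = 0 (J = 10*0 = 0)
z(Q) = -8/3 + 2*Q/3 (z(Q) = -4 + ((4 + Q) + Q)/3 = -4 + (4 + 2*Q)/3 = -4 + (4/3 + 2*Q/3) = -8/3 + 2*Q/3)
K(v, y) = 0 (K(v, y) = -1*0 = 0)
c(Y) = ⅑ (c(Y) = 1/(9 + 0/11) = 1/(9 + 0*(1/11)) = 1/(9 + 0) = 1/9 = ⅑)
-77*51 + c(z(4)) = -77*51 + ⅑ = -3927 + ⅑ = -35342/9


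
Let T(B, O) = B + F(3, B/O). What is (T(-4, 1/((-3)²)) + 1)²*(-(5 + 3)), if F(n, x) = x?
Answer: -12168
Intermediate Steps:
T(B, O) = B + B/O
(T(-4, 1/((-3)²)) + 1)²*(-(5 + 3)) = ((-4 - 4*(-3)²) + 1)²*(-(5 + 3)) = ((-4 - 4/(1/9)) + 1)²*(-1*8) = ((-4 - 4/⅑) + 1)²*(-8) = ((-4 - 4*9) + 1)²*(-8) = ((-4 - 36) + 1)²*(-8) = (-40 + 1)²*(-8) = (-39)²*(-8) = 1521*(-8) = -12168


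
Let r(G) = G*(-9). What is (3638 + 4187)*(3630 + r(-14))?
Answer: 29390700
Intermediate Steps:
r(G) = -9*G
(3638 + 4187)*(3630 + r(-14)) = (3638 + 4187)*(3630 - 9*(-14)) = 7825*(3630 + 126) = 7825*3756 = 29390700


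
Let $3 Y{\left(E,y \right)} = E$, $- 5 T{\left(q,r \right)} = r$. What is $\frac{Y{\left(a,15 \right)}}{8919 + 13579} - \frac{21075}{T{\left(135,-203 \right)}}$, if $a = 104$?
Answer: $- \frac{508011367}{978663} \approx -519.09$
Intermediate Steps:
$T{\left(q,r \right)} = - \frac{r}{5}$
$Y{\left(E,y \right)} = \frac{E}{3}$
$\frac{Y{\left(a,15 \right)}}{8919 + 13579} - \frac{21075}{T{\left(135,-203 \right)}} = \frac{\frac{1}{3} \cdot 104}{8919 + 13579} - \frac{21075}{\left(- \frac{1}{5}\right) \left(-203\right)} = \frac{104}{3 \cdot 22498} - \frac{21075}{\frac{203}{5}} = \frac{104}{3} \cdot \frac{1}{22498} - \frac{105375}{203} = \frac{52}{33747} - \frac{105375}{203} = - \frac{508011367}{978663}$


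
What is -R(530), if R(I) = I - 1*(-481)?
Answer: -1011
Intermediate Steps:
R(I) = 481 + I (R(I) = I + 481 = 481 + I)
-R(530) = -(481 + 530) = -1*1011 = -1011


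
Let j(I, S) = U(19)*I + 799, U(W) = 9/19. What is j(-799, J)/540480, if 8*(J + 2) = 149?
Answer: 799/1026912 ≈ 0.00077806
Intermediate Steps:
U(W) = 9/19 (U(W) = 9*(1/19) = 9/19)
J = 133/8 (J = -2 + (⅛)*149 = -2 + 149/8 = 133/8 ≈ 16.625)
j(I, S) = 799 + 9*I/19 (j(I, S) = 9*I/19 + 799 = 799 + 9*I/19)
j(-799, J)/540480 = (799 + (9/19)*(-799))/540480 = (799 - 7191/19)*(1/540480) = (7990/19)*(1/540480) = 799/1026912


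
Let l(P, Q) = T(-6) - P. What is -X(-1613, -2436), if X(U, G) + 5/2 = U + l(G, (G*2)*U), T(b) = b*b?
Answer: -1713/2 ≈ -856.50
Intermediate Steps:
T(b) = b²
l(P, Q) = 36 - P (l(P, Q) = (-6)² - P = 36 - P)
X(U, G) = 67/2 + U - G (X(U, G) = -5/2 + (U + (36 - G)) = -5/2 + (36 + U - G) = 67/2 + U - G)
-X(-1613, -2436) = -(67/2 - 1613 - 1*(-2436)) = -(67/2 - 1613 + 2436) = -1*1713/2 = -1713/2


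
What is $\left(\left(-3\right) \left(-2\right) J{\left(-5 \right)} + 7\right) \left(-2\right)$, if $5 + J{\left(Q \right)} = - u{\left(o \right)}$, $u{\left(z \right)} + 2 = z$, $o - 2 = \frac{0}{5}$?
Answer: $46$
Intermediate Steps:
$o = 2$ ($o = 2 + \frac{0}{5} = 2 + 0 \cdot \frac{1}{5} = 2 + 0 = 2$)
$u{\left(z \right)} = -2 + z$
$J{\left(Q \right)} = -5$ ($J{\left(Q \right)} = -5 - \left(-2 + 2\right) = -5 - 0 = -5 + 0 = -5$)
$\left(\left(-3\right) \left(-2\right) J{\left(-5 \right)} + 7\right) \left(-2\right) = \left(\left(-3\right) \left(-2\right) \left(-5\right) + 7\right) \left(-2\right) = \left(6 \left(-5\right) + 7\right) \left(-2\right) = \left(-30 + 7\right) \left(-2\right) = \left(-23\right) \left(-2\right) = 46$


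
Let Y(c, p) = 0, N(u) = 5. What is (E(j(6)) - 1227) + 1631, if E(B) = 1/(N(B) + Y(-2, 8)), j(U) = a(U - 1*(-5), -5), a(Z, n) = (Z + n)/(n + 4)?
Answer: 2021/5 ≈ 404.20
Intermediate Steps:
a(Z, n) = (Z + n)/(4 + n)
j(U) = -U (j(U) = ((U - 1*(-5)) - 5)/(4 - 5) = ((U + 5) - 5)/(-1) = -((5 + U) - 5) = -U)
E(B) = ⅕ (E(B) = 1/(5 + 0) = 1/5 = ⅕)
(E(j(6)) - 1227) + 1631 = (⅕ - 1227) + 1631 = -6134/5 + 1631 = 2021/5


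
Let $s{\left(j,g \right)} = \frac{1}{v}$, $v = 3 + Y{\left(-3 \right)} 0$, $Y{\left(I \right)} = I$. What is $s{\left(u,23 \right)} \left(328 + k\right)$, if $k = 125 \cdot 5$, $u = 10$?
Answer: $\frac{953}{3} \approx 317.67$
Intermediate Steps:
$v = 3$ ($v = 3 - 0 = 3 + 0 = 3$)
$s{\left(j,g \right)} = \frac{1}{3}$
$k = 625$
$s{\left(u,23 \right)} \left(328 + k\right) = \frac{328 + 625}{3} = \frac{1}{3} \cdot 953 = \frac{953}{3}$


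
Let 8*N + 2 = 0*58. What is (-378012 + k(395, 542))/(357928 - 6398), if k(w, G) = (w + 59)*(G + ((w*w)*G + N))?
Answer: 15357051057/140612 ≈ 1.0922e+5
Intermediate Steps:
N = -¼ (N = -¼ + (0*58)/8 = -¼ + (⅛)*0 = -¼ + 0 = -¼ ≈ -0.25000)
k(w, G) = (59 + w)*(-¼ + G + G*w²) (k(w, G) = (w + 59)*(G + ((w*w)*G - ¼)) = (59 + w)*(G + (w²*G - ¼)) = (59 + w)*(G + (G*w² - ¼)) = (59 + w)*(G + (-¼ + G*w²)) = (59 + w)*(-¼ + G + G*w²))
(-378012 + k(395, 542))/(357928 - 6398) = (-378012 + (-59/4 + 59*542 - ¼*395 + 542*395 + 542*395³ + 59*542*395²))/(357928 - 6398) = (-378012 + (-59/4 + 31978 - 395/4 + 214090 + 542*61629875 + 59*542*156025))/351530 = (-378012 + (-59/4 + 31978 - 395/4 + 214090 + 33403392250 + 4989367450))*(1/351530) = (-378012 + 76786011309/2)*(1/351530) = (76785255285/2)*(1/351530) = 15357051057/140612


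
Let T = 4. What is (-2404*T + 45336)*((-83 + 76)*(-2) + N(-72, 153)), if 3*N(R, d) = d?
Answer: 2321800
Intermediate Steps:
N(R, d) = d/3
(-2404*T + 45336)*((-83 + 76)*(-2) + N(-72, 153)) = (-2404*4 + 45336)*((-83 + 76)*(-2) + (⅓)*153) = (-9616 + 45336)*(-7*(-2) + 51) = 35720*(14 + 51) = 35720*65 = 2321800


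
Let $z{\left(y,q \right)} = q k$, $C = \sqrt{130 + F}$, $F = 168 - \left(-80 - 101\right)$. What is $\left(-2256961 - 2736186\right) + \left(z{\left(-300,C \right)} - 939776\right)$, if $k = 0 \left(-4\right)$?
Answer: $-5932923$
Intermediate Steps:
$F = 349$ ($F = 168 - -181 = 168 + 181 = 349$)
$k = 0$
$C = \sqrt{479}$ ($C = \sqrt{130 + 349} = \sqrt{479} \approx 21.886$)
$z{\left(y,q \right)} = 0$ ($z{\left(y,q \right)} = q 0 = 0$)
$\left(-2256961 - 2736186\right) + \left(z{\left(-300,C \right)} - 939776\right) = \left(-2256961 - 2736186\right) + \left(0 - 939776\right) = -4993147 + \left(0 - 939776\right) = -4993147 - 939776 = -5932923$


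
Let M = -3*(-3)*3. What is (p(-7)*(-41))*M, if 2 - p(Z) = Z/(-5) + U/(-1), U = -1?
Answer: 2214/5 ≈ 442.80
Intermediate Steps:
p(Z) = 1 + Z/5 (p(Z) = 2 - (Z/(-5) - 1/(-1)) = 2 - (Z*(-⅕) - 1*(-1)) = 2 - (-Z/5 + 1) = 2 - (1 - Z/5) = 2 + (-1 + Z/5) = 1 + Z/5)
M = 27 (M = 9*3 = 27)
(p(-7)*(-41))*M = ((1 + (⅕)*(-7))*(-41))*27 = ((1 - 7/5)*(-41))*27 = -⅖*(-41)*27 = (82/5)*27 = 2214/5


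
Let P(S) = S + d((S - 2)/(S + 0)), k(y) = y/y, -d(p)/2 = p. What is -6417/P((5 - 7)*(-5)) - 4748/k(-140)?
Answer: -77167/14 ≈ -5511.9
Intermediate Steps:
d(p) = -2*p
k(y) = 1
P(S) = S - 2*(-2 + S)/S (P(S) = S - 2*(S - 2)/(S + 0) = S - 2*(-2 + S)/S)
-6417/P((5 - 7)*(-5)) - 4748/k(-140) = -6417/(-2 + (5 - 7)*(-5) + 4/(((5 - 7)*(-5)))) - 4748/1 = -6417/(-2 - 2*(-5) + 4/((-2*(-5)))) - 4748*1 = -6417/(-2 + 10 + 4/10) - 4748 = -6417/(-2 + 10 + 4*(1/10)) - 4748 = -6417/(-2 + 10 + 2/5) - 4748 = -6417/42/5 - 4748 = -6417*5/42 - 4748 = -10695/14 - 4748 = -77167/14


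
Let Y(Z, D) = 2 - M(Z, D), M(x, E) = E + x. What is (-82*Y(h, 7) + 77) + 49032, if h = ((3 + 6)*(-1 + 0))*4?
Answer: 46567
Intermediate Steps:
h = -36 (h = (9*(-1))*4 = -9*4 = -36)
Y(Z, D) = 2 - D - Z (Y(Z, D) = 2 - (D + Z) = 2 + (-D - Z) = 2 - D - Z)
(-82*Y(h, 7) + 77) + 49032 = (-82*(2 - 1*7 - 1*(-36)) + 77) + 49032 = (-82*(2 - 7 + 36) + 77) + 49032 = (-82*31 + 77) + 49032 = (-2542 + 77) + 49032 = -2465 + 49032 = 46567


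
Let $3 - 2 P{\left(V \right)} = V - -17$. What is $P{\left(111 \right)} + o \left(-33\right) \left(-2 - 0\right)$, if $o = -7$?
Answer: $- \frac{1049}{2} \approx -524.5$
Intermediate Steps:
$P{\left(V \right)} = -7 - \frac{V}{2}$ ($P{\left(V \right)} = \frac{3}{2} - \frac{V - -17}{2} = \frac{3}{2} - \frac{V + 17}{2} = \frac{3}{2} - \frac{17 + V}{2} = \frac{3}{2} - \left(\frac{17}{2} + \frac{V}{2}\right) = -7 - \frac{V}{2}$)
$P{\left(111 \right)} + o \left(-33\right) \left(-2 - 0\right) = \left(-7 - \frac{111}{2}\right) + \left(-7\right) \left(-33\right) \left(-2 - 0\right) = \left(-7 - \frac{111}{2}\right) + 231 \left(-2 + 0\right) = - \frac{125}{2} + 231 \left(-2\right) = - \frac{125}{2} - 462 = - \frac{1049}{2}$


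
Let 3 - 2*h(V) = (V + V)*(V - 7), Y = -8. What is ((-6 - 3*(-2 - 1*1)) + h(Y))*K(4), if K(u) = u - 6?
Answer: 231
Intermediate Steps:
h(V) = 3/2 - V*(-7 + V) (h(V) = 3/2 - (V + V)*(V - 7)/2 = 3/2 - 2*V*(-7 + V)/2 = 3/2 - V*(-7 + V))
K(u) = -6 + u
((-6 - 3*(-2 - 1*1)) + h(Y))*K(4) = ((-6 - 3*(-2 - 1*1)) + (3/2 - 1*(-8)**2 + 7*(-8)))*(-6 + 4) = ((-6 - 3*(-2 - 1)) + (3/2 - 1*64 - 56))*(-2) = ((-6 - 3*(-3)) + (3/2 - 64 - 56))*(-2) = ((-6 + 9) - 237/2)*(-2) = (3 - 237/2)*(-2) = -231/2*(-2) = 231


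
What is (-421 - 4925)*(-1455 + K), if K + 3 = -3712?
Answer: 27638820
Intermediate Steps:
K = -3715 (K = -3 - 3712 = -3715)
(-421 - 4925)*(-1455 + K) = (-421 - 4925)*(-1455 - 3715) = -5346*(-5170) = 27638820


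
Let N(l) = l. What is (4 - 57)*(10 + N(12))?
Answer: -1166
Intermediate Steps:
(4 - 57)*(10 + N(12)) = (4 - 57)*(10 + 12) = -53*22 = -1166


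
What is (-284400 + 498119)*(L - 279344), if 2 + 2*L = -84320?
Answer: -68711727095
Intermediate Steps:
L = -42161 (L = -1 + (½)*(-84320) = -1 - 42160 = -42161)
(-284400 + 498119)*(L - 279344) = (-284400 + 498119)*(-42161 - 279344) = 213719*(-321505) = -68711727095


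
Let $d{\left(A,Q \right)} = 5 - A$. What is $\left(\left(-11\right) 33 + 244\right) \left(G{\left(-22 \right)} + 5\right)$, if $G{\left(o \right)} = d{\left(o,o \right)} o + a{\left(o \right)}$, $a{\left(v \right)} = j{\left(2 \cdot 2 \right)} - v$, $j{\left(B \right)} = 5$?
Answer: $66878$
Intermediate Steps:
$a{\left(v \right)} = 5 - v$
$G{\left(o \right)} = 5 - o + o \left(5 - o\right)$ ($G{\left(o \right)} = \left(5 - o\right) o - \left(-5 + o\right) = o \left(5 - o\right) - \left(-5 + o\right) = 5 - o + o \left(5 - o\right)$)
$\left(\left(-11\right) 33 + 244\right) \left(G{\left(-22 \right)} + 5\right) = \left(\left(-11\right) 33 + 244\right) \left(\left(5 - -22 - - 22 \left(-5 - 22\right)\right) + 5\right) = \left(-363 + 244\right) \left(\left(5 + 22 - \left(-22\right) \left(-27\right)\right) + 5\right) = - 119 \left(\left(5 + 22 - 594\right) + 5\right) = - 119 \left(-567 + 5\right) = \left(-119\right) \left(-562\right) = 66878$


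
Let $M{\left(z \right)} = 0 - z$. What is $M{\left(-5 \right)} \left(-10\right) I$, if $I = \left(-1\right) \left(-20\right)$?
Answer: $-1000$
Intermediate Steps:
$M{\left(z \right)} = - z$
$I = 20$
$M{\left(-5 \right)} \left(-10\right) I = \left(-1\right) \left(-5\right) \left(-10\right) 20 = 5 \left(-10\right) 20 = \left(-50\right) 20 = -1000$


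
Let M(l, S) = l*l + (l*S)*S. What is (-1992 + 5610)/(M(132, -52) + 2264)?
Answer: 1809/188308 ≈ 0.0096066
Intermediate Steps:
M(l, S) = l**2 + l*S**2 (M(l, S) = l**2 + (S*l)*S = l**2 + l*S**2)
(-1992 + 5610)/(M(132, -52) + 2264) = (-1992 + 5610)/(132*(132 + (-52)**2) + 2264) = 3618/(132*(132 + 2704) + 2264) = 3618/(132*2836 + 2264) = 3618/(374352 + 2264) = 3618/376616 = 3618*(1/376616) = 1809/188308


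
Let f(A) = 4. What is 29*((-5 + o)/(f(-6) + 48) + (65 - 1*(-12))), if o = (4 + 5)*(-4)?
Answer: 114927/52 ≈ 2210.1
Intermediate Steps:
o = -36 (o = 9*(-4) = -36)
29*((-5 + o)/(f(-6) + 48) + (65 - 1*(-12))) = 29*((-5 - 36)/(4 + 48) + (65 - 1*(-12))) = 29*(-41/52 + (65 + 12)) = 29*(-41*1/52 + 77) = 29*(-41/52 + 77) = 29*(3963/52) = 114927/52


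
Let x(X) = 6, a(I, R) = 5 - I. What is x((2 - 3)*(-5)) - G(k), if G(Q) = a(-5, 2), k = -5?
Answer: -4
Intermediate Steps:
G(Q) = 10 (G(Q) = 5 - 1*(-5) = 5 + 5 = 10)
x((2 - 3)*(-5)) - G(k) = 6 - 1*10 = 6 - 10 = -4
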